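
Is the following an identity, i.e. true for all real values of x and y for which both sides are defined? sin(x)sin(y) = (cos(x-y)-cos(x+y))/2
Yes, this is an identity.

Claim: sin(x)sin(y) = (cos(x-y)-cos(x+y))/2.
Reasoning: cos(x-y) = cos(x)cos(y) + sin(x)sin(y) and cos(x+y) = cos(x)cos(y) - sin(x)sin(y). Subtracting, cos(x-y) - cos(x+y) = 2sin(x)sin(y); divide by 2.
So the two sides agree for all real values of x and y for which both sides are defined.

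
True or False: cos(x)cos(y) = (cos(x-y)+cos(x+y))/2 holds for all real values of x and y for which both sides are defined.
Claim: cos(x)cos(y) = (cos(x-y)+cos(x+y))/2.
Reasoning: cos(x-y) = cos(x)cos(y) + sin(x)sin(y) and cos(x+y) = cos(x)cos(y) - sin(x)sin(y). Adding, cos(x-y) + cos(x+y) = 2cos(x)cos(y); divide by 2.
So the two sides agree for all real values of x and y for which both sides are defined.

Conclusion: True.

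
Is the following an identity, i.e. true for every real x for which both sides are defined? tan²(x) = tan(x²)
No, this is NOT an identity.

Claim: tan²(x) = tan(x²).
Test a specific point where both sides are defined: x = 2π/3.
LHS = tan²(x) ≈ 3.0000
RHS = tan(x²) ≈ 2.9590
Since 3.0000 ≠ 2.9590, the equation fails at this point, so it cannot hold for every real x for which both sides are defined.
tan²(x) means (tan x)², squaring the output; tan(x²) squares the input. These are different functions.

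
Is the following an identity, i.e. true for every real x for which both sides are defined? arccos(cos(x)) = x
Claim: arccos(cos(x)) = x.
Test a specific point where both sides are defined: x = -π/2.
LHS = arccos(cos(x)) ≈ 1.5708
RHS = x ≈ -1.5708
Since 1.5708 ≠ -1.5708, the equation fails at this point, so it cannot hold for every real x for which both sides are defined.
arccos only returns values in [0, π], so arccos(cos(x)) = x holds only for x in that interval, not for all real x.

Conclusion: No, this is NOT an identity.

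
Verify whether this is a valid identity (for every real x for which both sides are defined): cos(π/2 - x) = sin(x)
Yes, this is an identity.

Claim: cos(π/2 - x) = sin(x).
Reasoning: Use cos(u - v) = cos(u)cos(v) + sin(u)sin(v) with u = π/2, v = x: cos(π/2)cos(x) + sin(π/2)sin(x) = 0·cos(x) + 1·sin(x) = sin(x).
So the two sides agree for every real x for which both sides are defined.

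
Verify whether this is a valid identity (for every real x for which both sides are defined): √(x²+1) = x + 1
Claim: √(x²+1) = x + 1.
Test a specific point where both sides are defined: x = 1/2.
LHS = √(x²+1) ≈ 1.1180
RHS = x + 1 ≈ 1.5000
Since 1.1180 ≠ 1.5000, the equation fails at this point, so it cannot hold for every real x for which both sides are defined.
(x+1)² = x² + 2x + 1 ≠ x² + 1 unless x = 0.

Conclusion: No, this is NOT an identity.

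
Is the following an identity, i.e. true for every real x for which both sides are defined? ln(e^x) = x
Yes, this is an identity.

Claim: ln(e^x) = x.
Reasoning: ln is the inverse of the exponential: ln(e^x) asks for the exponent p with e^p = e^x, and since e^p is one-to-one that exponent is p = x.
So the two sides agree for every real x for which both sides are defined.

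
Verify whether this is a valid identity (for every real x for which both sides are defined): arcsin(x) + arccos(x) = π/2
Claim: arcsin(x) + arccos(x) = π/2.
Reasoning: Both sides are defined for -1 ≤ x ≤ 1. Let θ = arcsin(x), so sin θ = x and θ ∈ [-π/2, π/2]. Then cos(π/2 - θ) = sin θ = x and π/2 - θ ∈ [0, π], which is exactly the range of arccos, so arccos(x) = π/2 - θ. Adding: arcsin(x) + arccos(x) = θ + (π/2 - θ) = π/2.
So the two sides agree for every real x for which both sides are defined.

Conclusion: Yes, this is an identity.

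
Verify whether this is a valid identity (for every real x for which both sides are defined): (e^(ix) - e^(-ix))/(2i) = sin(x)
Claim: (e^(ix) - e^(-ix))/(2i) = sin(x).
Reasoning: By Euler's formula e^(ix) = cos(x) + i·sin(x) and e^(-ix) = cos(x) - i·sin(x). Subtracting cancels the cosine terms: e^(ix) - e^(-ix) = 2i·sin(x); divide by 2i.
So the two sides agree for every real x for which both sides are defined.

Conclusion: Yes, this is an identity.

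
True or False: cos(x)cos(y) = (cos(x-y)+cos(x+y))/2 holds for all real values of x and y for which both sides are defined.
True.

Claim: cos(x)cos(y) = (cos(x-y)+cos(x+y))/2.
Reasoning: cos(x-y) = cos(x)cos(y) + sin(x)sin(y) and cos(x+y) = cos(x)cos(y) - sin(x)sin(y). Adding, cos(x-y) + cos(x+y) = 2cos(x)cos(y); divide by 2.
So the two sides agree for all real values of x and y for which both sides are defined.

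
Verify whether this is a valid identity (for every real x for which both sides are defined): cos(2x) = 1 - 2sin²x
Claim: cos(2x) = 1 - 2sin²x.
Reasoning: cos(2x) = cos²x - sin²x. Replace cos²x by 1 - sin²x: (1 - sin²x) - sin²x = 1 - 2sin²x.
So the two sides agree for every real x for which both sides are defined.

Conclusion: Yes, this is an identity.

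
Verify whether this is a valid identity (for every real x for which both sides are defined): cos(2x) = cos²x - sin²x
Claim: cos(2x) = cos²x - sin²x.
Reasoning: Put y = x in the addition formula cos(x+y) = cos(x)cos(y) - sin(x)sin(y): cos(2x) = cos²x - sin²x.
So the two sides agree for every real x for which both sides are defined.

Conclusion: Yes, this is an identity.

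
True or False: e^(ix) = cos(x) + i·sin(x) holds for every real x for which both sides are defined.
True.

Claim: e^(ix) = cos(x) + i·sin(x).
Reasoning: Euler's formula. Expand e^(ix) = Σ (ix)^k / k!. Since i² = -1, the even-k terms are Σ (-1)^m x^(2m)/(2m)! = cos(x) and the odd-k terms are i · Σ (-1)^m x^(2m+1)/(2m+1)! = i·sin(x).
So the two sides agree for every real x for which both sides are defined.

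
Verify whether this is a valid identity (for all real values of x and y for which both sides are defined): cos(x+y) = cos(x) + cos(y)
No, this is NOT an identity.

Claim: cos(x+y) = cos(x) + cos(y).
Test a specific point where both sides are defined: x = π/3, y = -π/2.
LHS = cos(x+y) ≈ 0.8660
RHS = cos(x) + cos(y) ≈ 0.5000
Since 0.8660 ≠ 0.5000, the equation fails at this point, so it cannot hold for all real values of x and y for which both sides are defined.
The correct expansion is cos(x+y) = cos(x)cos(y) - sin(x)sin(y); cosine is not additive.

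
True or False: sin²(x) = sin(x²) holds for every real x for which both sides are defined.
Claim: sin²(x) = sin(x²).
Test a specific point where both sides are defined: x = -π/6.
LHS = sin²(x) ≈ 0.2500
RHS = sin(x²) ≈ 0.2707
Since 0.2500 ≠ 0.2707, the equation fails at this point, so it cannot hold for every real x for which both sides are defined.
sin²(x) means (sin x)², squaring the output; sin(x²) squares the input. These are different functions.

Conclusion: False.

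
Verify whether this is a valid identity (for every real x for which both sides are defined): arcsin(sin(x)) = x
Claim: arcsin(sin(x)) = x.
Test a specific point where both sides are defined: x = 2π/3.
LHS = arcsin(sin(x)) ≈ 1.0472
RHS = x ≈ 2.0944
Since 1.0472 ≠ 2.0944, the equation fails at this point, so it cannot hold for every real x for which both sides are defined.
arcsin only returns values in [-π/2, π/2], so arcsin(sin(x)) = x holds only for x in that interval, not for all real x.

Conclusion: No, this is NOT an identity.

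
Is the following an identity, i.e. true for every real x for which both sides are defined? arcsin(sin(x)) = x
No, this is NOT an identity.

Claim: arcsin(sin(x)) = x.
Test a specific point where both sides are defined: x = 3π/4.
LHS = arcsin(sin(x)) ≈ 0.7854
RHS = x ≈ 2.3562
Since 0.7854 ≠ 2.3562, the equation fails at this point, so it cannot hold for every real x for which both sides are defined.
arcsin only returns values in [-π/2, π/2], so arcsin(sin(x)) = x holds only for x in that interval, not for all real x.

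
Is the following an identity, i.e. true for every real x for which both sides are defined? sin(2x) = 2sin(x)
Claim: sin(2x) = 2sin(x).
Test a specific point where both sides are defined: x = -π/3.
LHS = sin(2x) ≈ -0.8660
RHS = 2sin(x) ≈ -1.7321
Since -0.8660 ≠ -1.7321, the equation fails at this point, so it cannot hold for every real x for which both sides are defined.
The correct double-angle formula is sin(2x) = 2sin(x)cos(x).

Conclusion: No, this is NOT an identity.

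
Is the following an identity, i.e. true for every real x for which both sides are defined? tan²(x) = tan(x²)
Claim: tan²(x) = tan(x²).
Test a specific point where both sides are defined: x = 3π/4.
LHS = tan²(x) ≈ 1.0000
RHS = tan(x²) ≈ -0.8977
Since 1.0000 ≠ -0.8977, the equation fails at this point, so it cannot hold for every real x for which both sides are defined.
tan²(x) means (tan x)², squaring the output; tan(x²) squares the input. These are different functions.

Conclusion: No, this is NOT an identity.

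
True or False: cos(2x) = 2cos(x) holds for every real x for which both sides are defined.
Claim: cos(2x) = 2cos(x).
Test a specific point where both sides are defined: x = π/6.
LHS = cos(2x) ≈ 0.5000
RHS = 2cos(x) ≈ 1.7321
Since 0.5000 ≠ 1.7321, the equation fails at this point, so it cannot hold for every real x for which both sides are defined.
The correct double-angle formula is cos(2x) = cos²x - sin²x.

Conclusion: False.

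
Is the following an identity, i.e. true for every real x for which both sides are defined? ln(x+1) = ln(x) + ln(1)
Claim: ln(x+1) = ln(x) + ln(1).
Test a specific point where both sides are defined: x = 1.
LHS = ln(x+1) ≈ 0.6931
RHS = ln(x) + ln(1) ≈ 0.0000
Since 0.6931 ≠ 0.0000, the equation fails at this point, so it cannot hold for every real x for which both sides are defined.
ln(1) = 0, so the right side is just ln(x), which differs from ln(x+1).

Conclusion: No, this is NOT an identity.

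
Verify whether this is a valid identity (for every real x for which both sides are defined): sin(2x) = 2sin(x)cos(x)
Claim: sin(2x) = 2sin(x)cos(x).
Reasoning: Put y = x in the addition formula sin(x+y) = sin(x)cos(y) + cos(x)sin(y): sin(2x) = sin(x)cos(x) + cos(x)sin(x) = 2sin(x)cos(x).
So the two sides agree for every real x for which both sides are defined.

Conclusion: Yes, this is an identity.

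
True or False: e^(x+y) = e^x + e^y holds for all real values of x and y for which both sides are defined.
Claim: e^(x+y) = e^x + e^y.
Test a specific point where both sides are defined: x = 5, y = -2.
LHS = e^(x+y) ≈ 20.0855
RHS = e^x + e^y ≈ 148.5485
Since 20.0855 ≠ 148.5485, the equation fails at this point, so it cannot hold for all real values of x and y for which both sides are defined.
The correct rule is e^(x+y) = e^x · e^y (a product, not a sum).

Conclusion: False.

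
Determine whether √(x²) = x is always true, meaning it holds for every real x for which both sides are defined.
Claim: √(x²) = x.
Test a specific point where both sides are defined: x = -3.
LHS = √(x²) ≈ 3.0000
RHS = x ≈ -3.0000
Since 3.0000 ≠ -3.0000, the equation fails at this point, so it cannot hold for every real x for which both sides are defined.
√(x²) = |x|, which differs from x whenever x < 0 (both sides are defined for every real x).

Conclusion: No, this is NOT an identity.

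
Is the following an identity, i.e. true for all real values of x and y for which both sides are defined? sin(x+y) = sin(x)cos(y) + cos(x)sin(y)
Yes, this is an identity.

Claim: sin(x+y) = sin(x)cos(y) + cos(x)sin(y).
Reasoning: By Euler's formula e^(i(x+y)) = e^(ix)·e^(iy) = (cos x + i·sin x)(cos y + i·sin y). The imaginary part of the left side is sin(x+y); the imaginary part of the product is sin(x)cos(y) + cos(x)sin(y).
So the two sides agree for all real values of x and y for which both sides are defined.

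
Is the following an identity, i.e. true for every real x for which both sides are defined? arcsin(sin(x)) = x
No, this is NOT an identity.

Claim: arcsin(sin(x)) = x.
Test a specific point where both sides are defined: x = 3π/4.
LHS = arcsin(sin(x)) ≈ 0.7854
RHS = x ≈ 2.3562
Since 0.7854 ≠ 2.3562, the equation fails at this point, so it cannot hold for every real x for which both sides are defined.
arcsin only returns values in [-π/2, π/2], so arcsin(sin(x)) = x holds only for x in that interval, not for all real x.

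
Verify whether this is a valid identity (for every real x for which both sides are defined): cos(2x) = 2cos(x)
Claim: cos(2x) = 2cos(x).
Test a specific point where both sides are defined: x = -π/3.
LHS = cos(2x) ≈ -0.5000
RHS = 2cos(x) ≈ 1.0000
Since -0.5000 ≠ 1.0000, the equation fails at this point, so it cannot hold for every real x for which both sides are defined.
The correct double-angle formula is cos(2x) = cos²x - sin²x.

Conclusion: No, this is NOT an identity.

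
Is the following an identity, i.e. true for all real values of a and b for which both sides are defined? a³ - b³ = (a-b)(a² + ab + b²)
Yes, this is an identity.

Claim: a³ - b³ = (a-b)(a² + ab + b²).
Reasoning: Expand the right side: (a-b)(a² + ab + b²) = a³ + a²b + ab² - a²b - ab² - b³ = a³ - b³ (the middle terms cancel in pairs).
So the two sides agree for all real values of a and b for which both sides are defined.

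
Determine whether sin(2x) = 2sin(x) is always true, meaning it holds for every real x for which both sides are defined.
Claim: sin(2x) = 2sin(x).
Test a specific point where both sides are defined: x = π/6.
LHS = sin(2x) ≈ 0.8660
RHS = 2sin(x) ≈ 1.0000
Since 0.8660 ≠ 1.0000, the equation fails at this point, so it cannot hold for every real x for which both sides are defined.
The correct double-angle formula is sin(2x) = 2sin(x)cos(x).

Conclusion: No, this is NOT an identity.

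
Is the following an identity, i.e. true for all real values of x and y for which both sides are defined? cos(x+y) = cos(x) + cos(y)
Claim: cos(x+y) = cos(x) + cos(y).
Test a specific point where both sides are defined: x = -π/3, y = -π/3.
LHS = cos(x+y) ≈ -0.5000
RHS = cos(x) + cos(y) ≈ 1.0000
Since -0.5000 ≠ 1.0000, the equation fails at this point, so it cannot hold for all real values of x and y for which both sides are defined.
The correct expansion is cos(x+y) = cos(x)cos(y) - sin(x)sin(y); cosine is not additive.

Conclusion: No, this is NOT an identity.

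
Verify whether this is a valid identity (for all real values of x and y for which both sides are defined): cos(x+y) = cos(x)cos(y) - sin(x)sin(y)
Yes, this is an identity.

Claim: cos(x+y) = cos(x)cos(y) - sin(x)sin(y).
Reasoning: By Euler's formula e^(i(x+y)) = e^(ix)·e^(iy) = (cos x + i·sin x)(cos y + i·sin y). The real part of the left side is cos(x+y); the real part of the product is cos(x)cos(y) - sin(x)sin(y) (since i·i = -1).
So the two sides agree for all real values of x and y for which both sides are defined.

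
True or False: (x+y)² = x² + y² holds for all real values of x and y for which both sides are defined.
Claim: (x+y)² = x² + y².
Test a specific point where both sides are defined: x = -1, y = -3.
LHS = (x+y)² ≈ 16.0000
RHS = x² + y² ≈ 10.0000
Since 16.0000 ≠ 10.0000, the equation fails at this point, so it cannot hold for all real values of x and y for which both sides are defined.
The correct expansion is (x+y)² = x² + 2xy + y²; the cross term 2xy is missing.

Conclusion: False.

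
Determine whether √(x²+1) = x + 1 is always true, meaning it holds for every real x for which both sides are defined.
Claim: √(x²+1) = x + 1.
Test a specific point where both sides are defined: x = 3/2.
LHS = √(x²+1) ≈ 1.8028
RHS = x + 1 ≈ 2.5000
Since 1.8028 ≠ 2.5000, the equation fails at this point, so it cannot hold for every real x for which both sides are defined.
(x+1)² = x² + 2x + 1 ≠ x² + 1 unless x = 0.

Conclusion: No, this is NOT an identity.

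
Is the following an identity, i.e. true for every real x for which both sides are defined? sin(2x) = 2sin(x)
No, this is NOT an identity.

Claim: sin(2x) = 2sin(x).
Test a specific point where both sides are defined: x = -π/4.
LHS = sin(2x) ≈ -1.0000
RHS = 2sin(x) ≈ -1.4142
Since -1.0000 ≠ -1.4142, the equation fails at this point, so it cannot hold for every real x for which both sides are defined.
The correct double-angle formula is sin(2x) = 2sin(x)cos(x).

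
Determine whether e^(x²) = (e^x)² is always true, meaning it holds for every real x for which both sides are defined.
Claim: e^(x²) = (e^x)².
Test a specific point where both sides are defined: x = -2.
LHS = e^(x²) ≈ 54.5982
RHS = (e^x)² ≈ 0.0183
Since 54.5982 ≠ 0.0183, the equation fails at this point, so it cannot hold for every real x for which both sides are defined.
(e^x)² = e^(2x), and 2x ≠ x² in general.

Conclusion: No, this is NOT an identity.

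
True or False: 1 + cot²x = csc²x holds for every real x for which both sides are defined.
Claim: 1 + cot²x = csc²x.
Reasoning: Start from sin²x + cos²x = 1 and divide every term by sin²x (allowed wherever cot x and csc x are defined): 1 + cot²x = 1/sin²x = csc²x.
So the two sides agree for every real x for which both sides are defined.

Conclusion: True.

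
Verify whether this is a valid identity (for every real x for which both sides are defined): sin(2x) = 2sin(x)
No, this is NOT an identity.

Claim: sin(2x) = 2sin(x).
Test a specific point where both sides are defined: x = π/3.
LHS = sin(2x) ≈ 0.8660
RHS = 2sin(x) ≈ 1.7321
Since 0.8660 ≠ 1.7321, the equation fails at this point, so it cannot hold for every real x for which both sides are defined.
The correct double-angle formula is sin(2x) = 2sin(x)cos(x).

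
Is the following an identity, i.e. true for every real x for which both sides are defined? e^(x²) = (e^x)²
Claim: e^(x²) = (e^x)².
Test a specific point where both sides are defined: x = 1.
LHS = e^(x²) ≈ 2.7183
RHS = (e^x)² ≈ 7.3891
Since 2.7183 ≠ 7.3891, the equation fails at this point, so it cannot hold for every real x for which both sides are defined.
(e^x)² = e^(2x), and 2x ≠ x² in general.

Conclusion: No, this is NOT an identity.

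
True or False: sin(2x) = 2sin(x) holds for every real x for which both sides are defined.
Claim: sin(2x) = 2sin(x).
Test a specific point where both sides are defined: x = -π/4.
LHS = sin(2x) ≈ -1.0000
RHS = 2sin(x) ≈ -1.4142
Since -1.0000 ≠ -1.4142, the equation fails at this point, so it cannot hold for every real x for which both sides are defined.
The correct double-angle formula is sin(2x) = 2sin(x)cos(x).

Conclusion: False.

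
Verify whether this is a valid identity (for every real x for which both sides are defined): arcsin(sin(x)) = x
No, this is NOT an identity.

Claim: arcsin(sin(x)) = x.
Test a specific point where both sides are defined: x = π.
LHS = arcsin(sin(x)) ≈ 0.0000
RHS = x ≈ 3.1416
Since 0.0000 ≠ 3.1416, the equation fails at this point, so it cannot hold for every real x for which both sides are defined.
arcsin only returns values in [-π/2, π/2], so arcsin(sin(x)) = x holds only for x in that interval, not for all real x.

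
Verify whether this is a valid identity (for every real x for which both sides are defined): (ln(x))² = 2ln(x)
No, this is NOT an identity.

Claim: (ln(x))² = 2ln(x).
Test a specific point where both sides are defined: x = 4.
LHS = (ln(x))² ≈ 1.9218
RHS = 2ln(x) ≈ 2.7726
Since 1.9218 ≠ 2.7726, the equation fails at this point, so it cannot hold for every real x for which both sides are defined.
2ln(x) equals ln(x²), which is not the same as (ln x)².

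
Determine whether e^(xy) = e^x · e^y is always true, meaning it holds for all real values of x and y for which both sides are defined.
No, this is NOT an identity.

Claim: e^(xy) = e^x · e^y.
Test a specific point where both sides are defined: x = 2, y = 1/2.
LHS = e^(xy) ≈ 2.7183
RHS = e^x · e^y ≈ 12.1825
Since 2.7183 ≠ 12.1825, the equation fails at this point, so it cannot hold for all real values of x and y for which both sides are defined.
e^x · e^y = e^(x+y), not e^(xy).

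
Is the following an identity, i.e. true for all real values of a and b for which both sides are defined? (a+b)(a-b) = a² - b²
Claim: (a+b)(a-b) = a² - b².
Reasoning: Expand: (a+b)(a-b) = a² - ab + ba - b² = a² - b² (the cross terms cancel).
So the two sides agree for all real values of a and b for which both sides are defined.

Conclusion: Yes, this is an identity.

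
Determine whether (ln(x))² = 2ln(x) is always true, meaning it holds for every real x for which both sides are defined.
No, this is NOT an identity.

Claim: (ln(x))² = 2ln(x).
Test a specific point where both sides are defined: x = 3.
LHS = (ln(x))² ≈ 1.2069
RHS = 2ln(x) ≈ 2.1972
Since 1.2069 ≠ 2.1972, the equation fails at this point, so it cannot hold for every real x for which both sides are defined.
2ln(x) equals ln(x²), which is not the same as (ln x)².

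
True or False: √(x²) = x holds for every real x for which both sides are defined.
Claim: √(x²) = x.
Test a specific point where both sides are defined: x = -2.
LHS = √(x²) ≈ 2.0000
RHS = x ≈ -2.0000
Since 2.0000 ≠ -2.0000, the equation fails at this point, so it cannot hold for every real x for which both sides are defined.
√(x²) = |x|, which differs from x whenever x < 0 (both sides are defined for every real x).

Conclusion: False.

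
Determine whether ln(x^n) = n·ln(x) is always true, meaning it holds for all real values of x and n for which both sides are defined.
Yes, this is an identity.

Claim: ln(x^n) = n·ln(x).
Reasoning: The right side requires x > 0. For x > 0, x^n = (e^(ln x))^n = e^(n·ln x), so taking ln of both sides gives ln(x^n) = n·ln(x).
So the two sides agree for all real values of x and n for which both sides are defined.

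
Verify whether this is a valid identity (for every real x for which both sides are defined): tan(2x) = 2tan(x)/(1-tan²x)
Yes, this is an identity.

Claim: tan(2x) = 2tan(x)/(1-tan²x).
Reasoning: tan(2x) = sin(2x)/cos(2x) = 2sin(x)cos(x) / (cos²x - sin²x). Divide numerator and denominator by cos²x: 2tan(x) / (1 - tan²x).
So the two sides agree for every real x for which both sides are defined.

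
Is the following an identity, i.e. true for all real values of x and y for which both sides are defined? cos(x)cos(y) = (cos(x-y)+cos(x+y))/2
Claim: cos(x)cos(y) = (cos(x-y)+cos(x+y))/2.
Reasoning: cos(x-y) = cos(x)cos(y) + sin(x)sin(y) and cos(x+y) = cos(x)cos(y) - sin(x)sin(y). Adding, cos(x-y) + cos(x+y) = 2cos(x)cos(y); divide by 2.
So the two sides agree for all real values of x and y for which both sides are defined.

Conclusion: Yes, this is an identity.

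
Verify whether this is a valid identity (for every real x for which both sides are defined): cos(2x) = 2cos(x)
Claim: cos(2x) = 2cos(x).
Test a specific point where both sides are defined: x = -π/6.
LHS = cos(2x) ≈ 0.5000
RHS = 2cos(x) ≈ 1.7321
Since 0.5000 ≠ 1.7321, the equation fails at this point, so it cannot hold for every real x for which both sides are defined.
The correct double-angle formula is cos(2x) = cos²x - sin²x.

Conclusion: No, this is NOT an identity.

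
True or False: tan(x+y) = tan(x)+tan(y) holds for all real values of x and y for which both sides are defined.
False.

Claim: tan(x+y) = tan(x)+tan(y).
Test a specific point where both sides are defined: x = π/6, y = π/4.
LHS = tan(x+y) ≈ 3.7321
RHS = tan(x)+tan(y) ≈ 1.5774
Since 3.7321 ≠ 1.5774, the equation fails at this point, so it cannot hold for all real values of x and y for which both sides are defined.
The correct formula is tan(x+y) = (tan(x) + tan(y))/(1 - tan(x)tan(y)).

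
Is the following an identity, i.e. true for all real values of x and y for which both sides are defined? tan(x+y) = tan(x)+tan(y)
No, this is NOT an identity.

Claim: tan(x+y) = tan(x)+tan(y).
Test a specific point where both sides are defined: x = -π/3, y = π/6.
LHS = tan(x+y) ≈ -0.5774
RHS = tan(x)+tan(y) ≈ -1.1547
Since -0.5774 ≠ -1.1547, the equation fails at this point, so it cannot hold for all real values of x and y for which both sides are defined.
The correct formula is tan(x+y) = (tan(x) + tan(y))/(1 - tan(x)tan(y)).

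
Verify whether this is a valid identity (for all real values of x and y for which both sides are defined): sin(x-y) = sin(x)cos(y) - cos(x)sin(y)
Yes, this is an identity.

Claim: sin(x-y) = sin(x)cos(y) - cos(x)sin(y).
Reasoning: Replace y by -y in sin(x+y) = sin(x)cos(y) + cos(x)sin(y) and use cos(-y) = cos(y), sin(-y) = -sin(y): sin(x-y) = sin(x)cos(y) - cos(x)sin(y).
So the two sides agree for all real values of x and y for which both sides are defined.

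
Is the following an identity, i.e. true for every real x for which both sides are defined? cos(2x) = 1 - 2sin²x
Claim: cos(2x) = 1 - 2sin²x.
Reasoning: cos(2x) = cos²x - sin²x. Replace cos²x by 1 - sin²x: (1 - sin²x) - sin²x = 1 - 2sin²x.
So the two sides agree for every real x for which both sides are defined.

Conclusion: Yes, this is an identity.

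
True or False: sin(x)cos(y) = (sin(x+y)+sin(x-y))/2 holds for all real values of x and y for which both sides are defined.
Claim: sin(x)cos(y) = (sin(x+y)+sin(x-y))/2.
Reasoning: sin(x+y) = sin(x)cos(y) + cos(x)sin(y) and sin(x-y) = sin(x)cos(y) - cos(x)sin(y). Adding, sin(x+y) + sin(x-y) = 2sin(x)cos(y); divide by 2.
So the two sides agree for all real values of x and y for which both sides are defined.

Conclusion: True.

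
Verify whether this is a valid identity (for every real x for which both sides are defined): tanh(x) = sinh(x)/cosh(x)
Claim: tanh(x) = sinh(x)/cosh(x).
Reasoning: tanh(x) is defined as sinh(x)/cosh(x) = (e^x - e^-x)/(e^x + e^-x); cosh(x) ≥ 1 is never zero, so this holds for every real x.
So the two sides agree for every real x for which both sides are defined.

Conclusion: Yes, this is an identity.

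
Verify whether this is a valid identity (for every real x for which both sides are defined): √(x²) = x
Claim: √(x²) = x.
Test a specific point where both sides are defined: x = -2.
LHS = √(x²) ≈ 2.0000
RHS = x ≈ -2.0000
Since 2.0000 ≠ -2.0000, the equation fails at this point, so it cannot hold for every real x for which both sides are defined.
√(x²) = |x|, which differs from x whenever x < 0 (both sides are defined for every real x).

Conclusion: No, this is NOT an identity.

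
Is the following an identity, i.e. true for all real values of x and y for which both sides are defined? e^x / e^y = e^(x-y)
Yes, this is an identity.

Claim: e^x / e^y = e^(x-y).
Reasoning: 1/e^y = e^(-y), so e^x / e^y = e^x · e^(-y) = e^(x + (-y)) = e^(x-y) by the product rule for exponents.
So the two sides agree for all real values of x and y for which both sides are defined.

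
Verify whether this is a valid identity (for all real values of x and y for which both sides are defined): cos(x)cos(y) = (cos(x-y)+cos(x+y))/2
Claim: cos(x)cos(y) = (cos(x-y)+cos(x+y))/2.
Reasoning: cos(x-y) = cos(x)cos(y) + sin(x)sin(y) and cos(x+y) = cos(x)cos(y) - sin(x)sin(y). Adding, cos(x-y) + cos(x+y) = 2cos(x)cos(y); divide by 2.
So the two sides agree for all real values of x and y for which both sides are defined.

Conclusion: Yes, this is an identity.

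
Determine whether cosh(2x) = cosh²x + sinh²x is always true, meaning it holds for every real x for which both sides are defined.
Yes, this is an identity.

Claim: cosh(2x) = cosh²x + sinh²x.
Reasoning: cosh²x = (e^(2x) + 2 + e^(-2x))/4 and sinh²x = (e^(2x) - 2 + e^(-2x))/4. Adding gives (2e^(2x) + 2e^(-2x))/4 = (e^(2x) + e^(-2x))/2 = cosh(2x).
So the two sides agree for every real x for which both sides are defined.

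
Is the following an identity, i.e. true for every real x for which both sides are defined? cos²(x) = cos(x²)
Claim: cos²(x) = cos(x²).
Test a specific point where both sides are defined: x = -π/2.
LHS = cos²(x) ≈ 0.0000
RHS = cos(x²) ≈ -0.7812
Since 0.0000 ≠ -0.7812, the equation fails at this point, so it cannot hold for every real x for which both sides are defined.
cos²(x) means (cos x)², squaring the output; cos(x²) squares the input. These are different functions.

Conclusion: No, this is NOT an identity.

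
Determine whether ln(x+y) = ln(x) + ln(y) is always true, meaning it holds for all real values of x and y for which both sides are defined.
Claim: ln(x+y) = ln(x) + ln(y).
Test a specific point where both sides are defined: x = 1/2, y = 3/2.
LHS = ln(x+y) ≈ 0.6931
RHS = ln(x) + ln(y) ≈ -0.2877
Since 0.6931 ≠ -0.2877, the equation fails at this point, so it cannot hold for all real values of x and y for which both sides are defined.
ln(x) + ln(y) = ln(xy), not ln(x+y).

Conclusion: No, this is NOT an identity.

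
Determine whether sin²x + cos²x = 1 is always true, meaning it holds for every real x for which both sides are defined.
Yes, this is an identity.

Claim: sin²x + cos²x = 1.
Reasoning: The point (cos x, sin x) lies on the unit circle X² + Y² = 1, so cos²x + sin²x = 1 for every real x.
So the two sides agree for every real x for which both sides are defined.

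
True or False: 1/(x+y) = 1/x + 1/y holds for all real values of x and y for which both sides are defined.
False.

Claim: 1/(x+y) = 1/x + 1/y.
Test a specific point where both sides are defined: x = 5, y = -2.
LHS = 1/(x+y) ≈ 0.3333
RHS = 1/x + 1/y ≈ -0.3000
Since 0.3333 ≠ -0.3000, the equation fails at this point, so it cannot hold for all real values of x and y for which both sides are defined.
1/x + 1/y = (x+y)/(xy), which is not 1/(x+y).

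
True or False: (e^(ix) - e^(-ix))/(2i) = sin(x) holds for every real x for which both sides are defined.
True.

Claim: (e^(ix) - e^(-ix))/(2i) = sin(x).
Reasoning: By Euler's formula e^(ix) = cos(x) + i·sin(x) and e^(-ix) = cos(x) - i·sin(x). Subtracting cancels the cosine terms: e^(ix) - e^(-ix) = 2i·sin(x); divide by 2i.
So the two sides agree for every real x for which both sides are defined.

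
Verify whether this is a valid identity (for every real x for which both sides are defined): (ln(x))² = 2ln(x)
Claim: (ln(x))² = 2ln(x).
Test a specific point where both sides are defined: x = 5.
LHS = (ln(x))² ≈ 2.5903
RHS = 2ln(x) ≈ 3.2189
Since 2.5903 ≠ 3.2189, the equation fails at this point, so it cannot hold for every real x for which both sides are defined.
2ln(x) equals ln(x²), which is not the same as (ln x)².

Conclusion: No, this is NOT an identity.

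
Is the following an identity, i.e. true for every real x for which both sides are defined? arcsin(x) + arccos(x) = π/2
Yes, this is an identity.

Claim: arcsin(x) + arccos(x) = π/2.
Reasoning: Both sides are defined for -1 ≤ x ≤ 1. Let θ = arcsin(x), so sin θ = x and θ ∈ [-π/2, π/2]. Then cos(π/2 - θ) = sin θ = x and π/2 - θ ∈ [0, π], which is exactly the range of arccos, so arccos(x) = π/2 - θ. Adding: arcsin(x) + arccos(x) = θ + (π/2 - θ) = π/2.
So the two sides agree for every real x for which both sides are defined.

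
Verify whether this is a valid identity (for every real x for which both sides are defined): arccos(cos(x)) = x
No, this is NOT an identity.

Claim: arccos(cos(x)) = x.
Test a specific point where both sides are defined: x = -π/4.
LHS = arccos(cos(x)) ≈ 0.7854
RHS = x ≈ -0.7854
Since 0.7854 ≠ -0.7854, the equation fails at this point, so it cannot hold for every real x for which both sides are defined.
arccos only returns values in [0, π], so arccos(cos(x)) = x holds only for x in that interval, not for all real x.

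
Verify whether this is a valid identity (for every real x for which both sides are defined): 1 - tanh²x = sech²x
Claim: 1 - tanh²x = sech²x.
Reasoning: Divide cosh²x - sinh²x = 1 through by cosh²x (never zero): 1 - tanh²x = 1/cosh²x = sech²x.
So the two sides agree for every real x for which both sides are defined.

Conclusion: Yes, this is an identity.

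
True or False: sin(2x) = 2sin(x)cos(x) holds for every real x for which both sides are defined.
Claim: sin(2x) = 2sin(x)cos(x).
Reasoning: Put y = x in the addition formula sin(x+y) = sin(x)cos(y) + cos(x)sin(y): sin(2x) = sin(x)cos(x) + cos(x)sin(x) = 2sin(x)cos(x).
So the two sides agree for every real x for which both sides are defined.

Conclusion: True.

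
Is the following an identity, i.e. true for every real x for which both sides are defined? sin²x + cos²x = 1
Claim: sin²x + cos²x = 1.
Reasoning: The point (cos x, sin x) lies on the unit circle X² + Y² = 1, so cos²x + sin²x = 1 for every real x.
So the two sides agree for every real x for which both sides are defined.

Conclusion: Yes, this is an identity.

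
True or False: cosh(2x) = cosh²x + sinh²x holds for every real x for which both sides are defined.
True.

Claim: cosh(2x) = cosh²x + sinh²x.
Reasoning: cosh²x = (e^(2x) + 2 + e^(-2x))/4 and sinh²x = (e^(2x) - 2 + e^(-2x))/4. Adding gives (2e^(2x) + 2e^(-2x))/4 = (e^(2x) + e^(-2x))/2 = cosh(2x).
So the two sides agree for every real x for which both sides are defined.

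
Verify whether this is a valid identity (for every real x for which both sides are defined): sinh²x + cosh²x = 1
Claim: sinh²x + cosh²x = 1.
Test a specific point where both sides are defined: x = 3.
LHS = sinh²x + cosh²x ≈ 201.7156
RHS = 1 ≈ 1.0000
Since 201.7156 ≠ 1.0000, the equation fails at this point, so it cannot hold for every real x for which both sides are defined.
The correct hyperbolic identity is cosh²x - sinh²x = 1 (a difference); the sum sinh²x + cosh²x equals cosh(2x).

Conclusion: No, this is NOT an identity.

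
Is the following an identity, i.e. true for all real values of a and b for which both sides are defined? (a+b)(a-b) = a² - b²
Claim: (a+b)(a-b) = a² - b².
Reasoning: Expand: (a+b)(a-b) = a² - ab + ba - b² = a² - b² (the cross terms cancel).
So the two sides agree for all real values of a and b for which both sides are defined.

Conclusion: Yes, this is an identity.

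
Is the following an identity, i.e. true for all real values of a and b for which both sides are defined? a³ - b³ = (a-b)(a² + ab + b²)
Yes, this is an identity.

Claim: a³ - b³ = (a-b)(a² + ab + b²).
Reasoning: Expand the right side: (a-b)(a² + ab + b²) = a³ + a²b + ab² - a²b - ab² - b³ = a³ - b³ (the middle terms cancel in pairs).
So the two sides agree for all real values of a and b for which both sides are defined.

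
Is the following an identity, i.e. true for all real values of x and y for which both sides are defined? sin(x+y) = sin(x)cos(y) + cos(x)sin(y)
Claim: sin(x+y) = sin(x)cos(y) + cos(x)sin(y).
Reasoning: By Euler's formula e^(i(x+y)) = e^(ix)·e^(iy) = (cos x + i·sin x)(cos y + i·sin y). The imaginary part of the left side is sin(x+y); the imaginary part of the product is sin(x)cos(y) + cos(x)sin(y).
So the two sides agree for all real values of x and y for which both sides are defined.

Conclusion: Yes, this is an identity.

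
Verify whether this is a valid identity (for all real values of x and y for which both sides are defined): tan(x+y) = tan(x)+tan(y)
No, this is NOT an identity.

Claim: tan(x+y) = tan(x)+tan(y).
Test a specific point where both sides are defined: x = π/3, y = -π/6.
LHS = tan(x+y) ≈ 0.5774
RHS = tan(x)+tan(y) ≈ 1.1547
Since 0.5774 ≠ 1.1547, the equation fails at this point, so it cannot hold for all real values of x and y for which both sides are defined.
The correct formula is tan(x+y) = (tan(x) + tan(y))/(1 - tan(x)tan(y)).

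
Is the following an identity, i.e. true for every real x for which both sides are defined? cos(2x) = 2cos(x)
Claim: cos(2x) = 2cos(x).
Test a specific point where both sides are defined: x = 3π/4.
LHS = cos(2x) ≈ 0.0000
RHS = 2cos(x) ≈ -1.4142
Since 0.0000 ≠ -1.4142, the equation fails at this point, so it cannot hold for every real x for which both sides are defined.
The correct double-angle formula is cos(2x) = cos²x - sin²x.

Conclusion: No, this is NOT an identity.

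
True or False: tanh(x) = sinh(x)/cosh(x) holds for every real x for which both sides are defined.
True.

Claim: tanh(x) = sinh(x)/cosh(x).
Reasoning: tanh(x) is defined as sinh(x)/cosh(x) = (e^x - e^-x)/(e^x + e^-x); cosh(x) ≥ 1 is never zero, so this holds for every real x.
So the two sides agree for every real x for which both sides are defined.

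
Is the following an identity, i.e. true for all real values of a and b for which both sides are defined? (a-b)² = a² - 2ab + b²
Yes, this is an identity.

Claim: (a-b)² = a² - 2ab + b².
Reasoning: Expand: (a-b)² = (a-b)(a-b) = a·a - a·b - b·a + b·b = a² - 2ab + b².
So the two sides agree for all real values of a and b for which both sides are defined.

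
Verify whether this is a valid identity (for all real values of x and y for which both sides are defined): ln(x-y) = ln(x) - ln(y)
Claim: ln(x-y) = ln(x) - ln(y).
Test a specific point where both sides are defined: x = 3, y = 1/2.
LHS = ln(x-y) ≈ 0.9163
RHS = ln(x) - ln(y) ≈ 1.7918
Since 0.9163 ≠ 1.7918, the equation fails at this point, so it cannot hold for all real values of x and y for which both sides are defined.
ln(x) - ln(y) = ln(x/y), not ln(x-y).

Conclusion: No, this is NOT an identity.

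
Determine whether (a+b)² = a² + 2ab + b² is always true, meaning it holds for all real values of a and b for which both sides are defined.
Yes, this is an identity.

Claim: (a+b)² = a² + 2ab + b².
Reasoning: Expand: (a+b)² = (a+b)(a+b) = a·a + a·b + b·a + b·b = a² + 2ab + b².
So the two sides agree for all real values of a and b for which both sides are defined.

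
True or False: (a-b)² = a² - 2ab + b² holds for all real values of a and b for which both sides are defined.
Claim: (a-b)² = a² - 2ab + b².
Reasoning: Expand: (a-b)² = (a-b)(a-b) = a·a - a·b - b·a + b·b = a² - 2ab + b².
So the two sides agree for all real values of a and b for which both sides are defined.

Conclusion: True.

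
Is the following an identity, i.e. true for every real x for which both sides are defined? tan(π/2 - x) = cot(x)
Yes, this is an identity.

Claim: tan(π/2 - x) = cot(x).
Reasoning: tan(π/2 - x) = sin(π/2 - x)/cos(π/2 - x) = cos(x)/sin(x) = cot(x), using the cofunction identities sin(π/2 - x) = cos(x) and cos(π/2 - x) = sin(x).
So the two sides agree for every real x for which both sides are defined.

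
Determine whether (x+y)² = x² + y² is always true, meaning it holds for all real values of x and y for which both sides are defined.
Claim: (x+y)² = x² + y².
Test a specific point where both sides are defined: x = 4, y = -1.
LHS = (x+y)² ≈ 9.0000
RHS = x² + y² ≈ 17.0000
Since 9.0000 ≠ 17.0000, the equation fails at this point, so it cannot hold for all real values of x and y for which both sides are defined.
The correct expansion is (x+y)² = x² + 2xy + y²; the cross term 2xy is missing.

Conclusion: No, this is NOT an identity.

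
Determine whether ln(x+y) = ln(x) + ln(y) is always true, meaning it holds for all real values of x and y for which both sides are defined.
No, this is NOT an identity.

Claim: ln(x+y) = ln(x) + ln(y).
Test a specific point where both sides are defined: x = 3, y = 1/2.
LHS = ln(x+y) ≈ 1.2528
RHS = ln(x) + ln(y) ≈ 0.4055
Since 1.2528 ≠ 0.4055, the equation fails at this point, so it cannot hold for all real values of x and y for which both sides are defined.
ln(x) + ln(y) = ln(xy), not ln(x+y).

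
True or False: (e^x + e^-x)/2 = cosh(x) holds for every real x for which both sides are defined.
True.

Claim: (e^x + e^-x)/2 = cosh(x).
Reasoning: This is exactly the definition of the hyperbolic cosine: cosh(x) := (e^x + e^-x)/2.
So the two sides agree for every real x for which both sides are defined.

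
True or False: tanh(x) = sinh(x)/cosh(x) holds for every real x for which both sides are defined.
Claim: tanh(x) = sinh(x)/cosh(x).
Reasoning: tanh(x) is defined as sinh(x)/cosh(x) = (e^x - e^-x)/(e^x + e^-x); cosh(x) ≥ 1 is never zero, so this holds for every real x.
So the two sides agree for every real x for which both sides are defined.

Conclusion: True.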